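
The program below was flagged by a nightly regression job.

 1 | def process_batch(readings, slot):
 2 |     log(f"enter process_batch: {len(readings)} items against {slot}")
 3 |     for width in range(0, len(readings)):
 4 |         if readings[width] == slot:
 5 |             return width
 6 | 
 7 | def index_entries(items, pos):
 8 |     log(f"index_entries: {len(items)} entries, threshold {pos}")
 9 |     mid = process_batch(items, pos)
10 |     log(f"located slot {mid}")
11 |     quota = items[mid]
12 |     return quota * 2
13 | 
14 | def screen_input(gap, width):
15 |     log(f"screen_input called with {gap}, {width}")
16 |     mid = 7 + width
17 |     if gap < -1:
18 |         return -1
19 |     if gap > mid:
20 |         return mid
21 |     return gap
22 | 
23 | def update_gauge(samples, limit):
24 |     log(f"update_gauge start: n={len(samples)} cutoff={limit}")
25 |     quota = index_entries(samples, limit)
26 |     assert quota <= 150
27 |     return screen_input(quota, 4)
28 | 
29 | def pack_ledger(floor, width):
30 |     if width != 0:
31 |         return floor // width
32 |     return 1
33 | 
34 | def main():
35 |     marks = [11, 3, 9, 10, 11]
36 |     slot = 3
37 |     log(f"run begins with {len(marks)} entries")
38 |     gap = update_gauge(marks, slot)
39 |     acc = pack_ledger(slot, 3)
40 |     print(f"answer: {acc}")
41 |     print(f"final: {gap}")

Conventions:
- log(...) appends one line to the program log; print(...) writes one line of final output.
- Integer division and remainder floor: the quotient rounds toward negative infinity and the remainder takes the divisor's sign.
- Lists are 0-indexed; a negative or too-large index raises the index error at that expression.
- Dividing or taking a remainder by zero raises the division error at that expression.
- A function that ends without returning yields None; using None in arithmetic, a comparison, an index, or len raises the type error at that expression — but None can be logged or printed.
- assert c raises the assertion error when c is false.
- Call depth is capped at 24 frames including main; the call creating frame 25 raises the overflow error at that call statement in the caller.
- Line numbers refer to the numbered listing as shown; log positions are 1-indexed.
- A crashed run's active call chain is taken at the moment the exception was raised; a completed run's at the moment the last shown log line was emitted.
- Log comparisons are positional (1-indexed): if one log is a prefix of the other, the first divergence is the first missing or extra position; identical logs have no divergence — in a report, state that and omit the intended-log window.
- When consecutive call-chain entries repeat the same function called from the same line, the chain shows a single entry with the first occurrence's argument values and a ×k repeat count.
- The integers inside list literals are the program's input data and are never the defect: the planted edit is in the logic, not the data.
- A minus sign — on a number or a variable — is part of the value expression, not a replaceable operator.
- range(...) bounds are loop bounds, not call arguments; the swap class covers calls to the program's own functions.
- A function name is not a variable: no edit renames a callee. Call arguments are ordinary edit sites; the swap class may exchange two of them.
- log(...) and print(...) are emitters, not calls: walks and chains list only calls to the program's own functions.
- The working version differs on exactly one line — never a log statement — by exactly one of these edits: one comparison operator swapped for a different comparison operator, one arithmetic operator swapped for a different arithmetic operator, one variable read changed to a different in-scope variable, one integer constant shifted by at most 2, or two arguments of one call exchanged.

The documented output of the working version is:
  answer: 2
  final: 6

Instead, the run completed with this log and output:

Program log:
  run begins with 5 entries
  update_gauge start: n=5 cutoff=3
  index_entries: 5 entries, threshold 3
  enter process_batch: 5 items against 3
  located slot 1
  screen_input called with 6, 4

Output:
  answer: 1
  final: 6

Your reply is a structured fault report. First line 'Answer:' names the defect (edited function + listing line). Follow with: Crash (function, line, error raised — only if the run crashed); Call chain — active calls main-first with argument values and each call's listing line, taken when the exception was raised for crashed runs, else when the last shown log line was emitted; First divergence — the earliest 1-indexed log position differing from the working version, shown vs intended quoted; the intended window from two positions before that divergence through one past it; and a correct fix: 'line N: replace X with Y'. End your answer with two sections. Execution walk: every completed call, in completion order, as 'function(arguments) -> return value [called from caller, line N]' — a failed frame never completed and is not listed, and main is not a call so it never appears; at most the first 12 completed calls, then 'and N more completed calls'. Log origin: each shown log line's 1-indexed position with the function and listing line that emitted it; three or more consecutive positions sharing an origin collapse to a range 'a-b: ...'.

Answer: the defect is in main at line 39.
Core observation: No log line changed; the fault shows up purely in the output.
Call chain: main -> update_gauge([11, 3, 9, 10, 11], 3) (called at line 38) -> screen_input(6, 4) (called at line 27).
First divergence: there is none — every log position agrees.
Execution walk:
  process_batch([11, 3, 9, 10, 11], 3) -> 1  [called from index_entries, line 9]
  index_entries([11, 3, 9, 10, 11], 3) -> 6  [called from update_gauge, line 25]
  screen_input(6, 4) -> 6  [called from update_gauge, line 27]
  update_gauge([11, 3, 9, 10, 11], 3) -> 6  [called from main, line 38]
  pack_ledger(3, 3) -> 1  [called from main, line 39]
Log origins:
  1: emitted by main (line 37)
  2: emitted by update_gauge (line 24)
  3: emitted by index_entries (line 8)
  4: emitted by process_batch (line 2)
  5: emitted by index_entries (line 10)
  6: emitted by screen_input (line 15)
A correct fix: line 39: replace `slot` with `gap`.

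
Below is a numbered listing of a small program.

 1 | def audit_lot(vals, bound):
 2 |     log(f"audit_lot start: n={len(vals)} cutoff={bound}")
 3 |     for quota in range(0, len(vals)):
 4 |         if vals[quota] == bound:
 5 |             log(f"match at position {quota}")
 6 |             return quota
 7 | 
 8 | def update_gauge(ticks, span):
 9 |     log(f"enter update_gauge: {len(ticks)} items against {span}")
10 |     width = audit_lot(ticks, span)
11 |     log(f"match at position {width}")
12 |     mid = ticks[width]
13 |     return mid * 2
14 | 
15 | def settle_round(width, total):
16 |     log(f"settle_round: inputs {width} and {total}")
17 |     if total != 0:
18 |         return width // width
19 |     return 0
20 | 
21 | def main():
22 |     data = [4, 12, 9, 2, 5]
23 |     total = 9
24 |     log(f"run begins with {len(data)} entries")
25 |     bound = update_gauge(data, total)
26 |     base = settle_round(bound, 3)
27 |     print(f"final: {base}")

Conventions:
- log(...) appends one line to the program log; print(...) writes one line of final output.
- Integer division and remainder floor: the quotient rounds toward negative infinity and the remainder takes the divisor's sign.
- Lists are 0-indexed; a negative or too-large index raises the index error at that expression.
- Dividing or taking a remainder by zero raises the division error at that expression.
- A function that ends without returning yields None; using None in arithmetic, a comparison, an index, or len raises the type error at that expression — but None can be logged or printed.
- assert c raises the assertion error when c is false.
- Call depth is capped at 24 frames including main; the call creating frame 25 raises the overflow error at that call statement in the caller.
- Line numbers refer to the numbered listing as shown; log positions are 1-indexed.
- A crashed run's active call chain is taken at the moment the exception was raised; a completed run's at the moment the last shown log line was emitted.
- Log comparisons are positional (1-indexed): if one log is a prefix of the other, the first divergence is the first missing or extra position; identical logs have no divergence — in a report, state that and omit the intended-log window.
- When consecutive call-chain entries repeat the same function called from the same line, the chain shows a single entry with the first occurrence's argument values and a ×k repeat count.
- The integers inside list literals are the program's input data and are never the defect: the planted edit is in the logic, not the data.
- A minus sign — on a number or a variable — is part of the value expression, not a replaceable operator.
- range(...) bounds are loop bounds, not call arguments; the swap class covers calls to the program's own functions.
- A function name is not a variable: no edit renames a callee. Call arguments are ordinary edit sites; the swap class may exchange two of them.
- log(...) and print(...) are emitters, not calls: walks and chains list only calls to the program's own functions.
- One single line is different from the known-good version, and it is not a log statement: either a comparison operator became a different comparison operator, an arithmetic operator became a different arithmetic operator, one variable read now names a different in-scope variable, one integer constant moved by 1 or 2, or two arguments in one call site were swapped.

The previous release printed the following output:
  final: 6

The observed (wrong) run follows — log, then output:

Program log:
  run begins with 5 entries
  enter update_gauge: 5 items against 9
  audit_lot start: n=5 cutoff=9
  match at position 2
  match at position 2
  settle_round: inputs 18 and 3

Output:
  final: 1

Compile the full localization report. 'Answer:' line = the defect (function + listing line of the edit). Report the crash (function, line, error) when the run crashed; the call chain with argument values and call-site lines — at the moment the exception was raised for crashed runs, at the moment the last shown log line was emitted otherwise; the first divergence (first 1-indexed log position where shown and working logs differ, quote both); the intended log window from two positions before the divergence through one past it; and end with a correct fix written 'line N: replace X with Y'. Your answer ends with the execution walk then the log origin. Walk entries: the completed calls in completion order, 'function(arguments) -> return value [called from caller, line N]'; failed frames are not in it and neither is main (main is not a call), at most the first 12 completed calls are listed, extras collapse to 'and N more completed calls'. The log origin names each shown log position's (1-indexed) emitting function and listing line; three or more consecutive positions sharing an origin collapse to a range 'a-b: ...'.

Answer: the defect is in settle_round at line 18.
Key observation: Log streams are identical — the defect surfaces only in the printed output.
Call chain: main -> settle_round(18, 3) (called at line 26).
First divergence: none — the logs agree in full.
Execution walk:
  audit_lot([4, 12, 9, 2, 5], 9) -> 2  [called from update_gauge, line 10]
  update_gauge([4, 12, 9, 2, 5], 9) -> 18  [called from main, line 25]
  settle_round(18, 3) -> 1  [called from main, line 26]
Origin of each log line:
  1: emitted by main (line 24)
  2: emitted by update_gauge (line 9)
  3: emitted by audit_lot (line 2)
  4: emitted by audit_lot (line 5)
  5: emitted by update_gauge (line 11)
  6: emitted by settle_round (line 16)
A correct fix: line 18: replace `width // width` with `width // total`.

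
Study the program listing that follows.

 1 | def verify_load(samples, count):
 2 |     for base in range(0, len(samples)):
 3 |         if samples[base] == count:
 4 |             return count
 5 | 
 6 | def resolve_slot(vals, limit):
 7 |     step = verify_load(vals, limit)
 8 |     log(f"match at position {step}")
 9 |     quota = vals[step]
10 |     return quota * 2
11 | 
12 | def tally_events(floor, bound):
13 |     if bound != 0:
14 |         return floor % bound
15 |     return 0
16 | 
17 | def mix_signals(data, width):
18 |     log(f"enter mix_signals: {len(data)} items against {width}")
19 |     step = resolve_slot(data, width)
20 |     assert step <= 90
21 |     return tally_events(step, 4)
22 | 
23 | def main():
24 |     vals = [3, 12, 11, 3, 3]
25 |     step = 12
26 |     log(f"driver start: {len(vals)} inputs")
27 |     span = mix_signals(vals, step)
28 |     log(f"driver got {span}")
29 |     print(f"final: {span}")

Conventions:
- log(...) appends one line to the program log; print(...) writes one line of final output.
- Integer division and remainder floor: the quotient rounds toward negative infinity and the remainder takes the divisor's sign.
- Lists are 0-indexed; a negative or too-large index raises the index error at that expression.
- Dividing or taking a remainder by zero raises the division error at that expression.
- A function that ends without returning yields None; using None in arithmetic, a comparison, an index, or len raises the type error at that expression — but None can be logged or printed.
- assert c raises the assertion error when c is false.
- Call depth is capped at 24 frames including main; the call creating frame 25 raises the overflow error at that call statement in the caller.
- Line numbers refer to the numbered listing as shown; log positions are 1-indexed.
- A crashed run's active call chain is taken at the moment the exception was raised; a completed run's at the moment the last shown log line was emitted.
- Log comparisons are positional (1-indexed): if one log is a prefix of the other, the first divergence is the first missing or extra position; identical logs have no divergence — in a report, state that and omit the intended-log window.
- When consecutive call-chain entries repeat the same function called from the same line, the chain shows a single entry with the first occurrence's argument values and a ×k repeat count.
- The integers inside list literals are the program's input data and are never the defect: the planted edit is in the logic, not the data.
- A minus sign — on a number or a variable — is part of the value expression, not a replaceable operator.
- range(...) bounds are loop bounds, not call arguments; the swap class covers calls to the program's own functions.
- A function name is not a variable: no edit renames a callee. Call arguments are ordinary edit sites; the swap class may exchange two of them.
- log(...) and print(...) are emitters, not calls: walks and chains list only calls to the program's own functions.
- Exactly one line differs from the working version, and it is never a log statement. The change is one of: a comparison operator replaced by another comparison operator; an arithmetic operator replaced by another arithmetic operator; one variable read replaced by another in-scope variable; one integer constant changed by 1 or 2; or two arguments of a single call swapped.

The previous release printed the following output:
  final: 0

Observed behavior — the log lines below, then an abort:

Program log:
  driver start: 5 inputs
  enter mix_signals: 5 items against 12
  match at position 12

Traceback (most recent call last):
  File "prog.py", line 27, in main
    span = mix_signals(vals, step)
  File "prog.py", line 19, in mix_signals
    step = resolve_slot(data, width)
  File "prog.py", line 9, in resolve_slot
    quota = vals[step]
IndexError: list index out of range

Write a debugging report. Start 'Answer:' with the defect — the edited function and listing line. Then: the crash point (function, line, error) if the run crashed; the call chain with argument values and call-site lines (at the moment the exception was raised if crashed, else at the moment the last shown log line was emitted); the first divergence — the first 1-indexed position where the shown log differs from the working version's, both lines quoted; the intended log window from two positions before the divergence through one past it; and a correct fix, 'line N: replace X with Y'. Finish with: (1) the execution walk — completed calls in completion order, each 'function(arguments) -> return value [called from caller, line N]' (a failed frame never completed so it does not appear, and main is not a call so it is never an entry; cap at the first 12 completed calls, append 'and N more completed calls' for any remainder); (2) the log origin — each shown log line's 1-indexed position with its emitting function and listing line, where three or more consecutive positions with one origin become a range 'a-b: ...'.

Answer: the defect is in verify_load at line 4.
Key fact: Position 3 is the first bad log line: 'match at position 12' should read 'match at position 1'.
Crash: resolve_slot, line 9, IndexError.
Call chain: main -> mix_signals([3, 12, 11, 3, 3], 12) (called at line 27) -> resolve_slot([3, 12, 11, 3, 3], 12) (called at line 19).
First divergence: position 3 — the shown line 'match at position 12' should read 'match at position 1'.
Intended log window:
  1: driver start: 5 inputs
  2: enter mix_signals: 5 items against 12
  3: match at position 1
  4: driver got 0
Execution walk:
  verify_load([3, 12, 11, 3, 3], 12) -> 12  [called from resolve_slot, line 7]
Log origins:
  1: logged in main at line 26
  2: logged in mix_signals at line 18
  3: logged in resolve_slot at line 8
A correct fix: line 4: replace `count` with `base`.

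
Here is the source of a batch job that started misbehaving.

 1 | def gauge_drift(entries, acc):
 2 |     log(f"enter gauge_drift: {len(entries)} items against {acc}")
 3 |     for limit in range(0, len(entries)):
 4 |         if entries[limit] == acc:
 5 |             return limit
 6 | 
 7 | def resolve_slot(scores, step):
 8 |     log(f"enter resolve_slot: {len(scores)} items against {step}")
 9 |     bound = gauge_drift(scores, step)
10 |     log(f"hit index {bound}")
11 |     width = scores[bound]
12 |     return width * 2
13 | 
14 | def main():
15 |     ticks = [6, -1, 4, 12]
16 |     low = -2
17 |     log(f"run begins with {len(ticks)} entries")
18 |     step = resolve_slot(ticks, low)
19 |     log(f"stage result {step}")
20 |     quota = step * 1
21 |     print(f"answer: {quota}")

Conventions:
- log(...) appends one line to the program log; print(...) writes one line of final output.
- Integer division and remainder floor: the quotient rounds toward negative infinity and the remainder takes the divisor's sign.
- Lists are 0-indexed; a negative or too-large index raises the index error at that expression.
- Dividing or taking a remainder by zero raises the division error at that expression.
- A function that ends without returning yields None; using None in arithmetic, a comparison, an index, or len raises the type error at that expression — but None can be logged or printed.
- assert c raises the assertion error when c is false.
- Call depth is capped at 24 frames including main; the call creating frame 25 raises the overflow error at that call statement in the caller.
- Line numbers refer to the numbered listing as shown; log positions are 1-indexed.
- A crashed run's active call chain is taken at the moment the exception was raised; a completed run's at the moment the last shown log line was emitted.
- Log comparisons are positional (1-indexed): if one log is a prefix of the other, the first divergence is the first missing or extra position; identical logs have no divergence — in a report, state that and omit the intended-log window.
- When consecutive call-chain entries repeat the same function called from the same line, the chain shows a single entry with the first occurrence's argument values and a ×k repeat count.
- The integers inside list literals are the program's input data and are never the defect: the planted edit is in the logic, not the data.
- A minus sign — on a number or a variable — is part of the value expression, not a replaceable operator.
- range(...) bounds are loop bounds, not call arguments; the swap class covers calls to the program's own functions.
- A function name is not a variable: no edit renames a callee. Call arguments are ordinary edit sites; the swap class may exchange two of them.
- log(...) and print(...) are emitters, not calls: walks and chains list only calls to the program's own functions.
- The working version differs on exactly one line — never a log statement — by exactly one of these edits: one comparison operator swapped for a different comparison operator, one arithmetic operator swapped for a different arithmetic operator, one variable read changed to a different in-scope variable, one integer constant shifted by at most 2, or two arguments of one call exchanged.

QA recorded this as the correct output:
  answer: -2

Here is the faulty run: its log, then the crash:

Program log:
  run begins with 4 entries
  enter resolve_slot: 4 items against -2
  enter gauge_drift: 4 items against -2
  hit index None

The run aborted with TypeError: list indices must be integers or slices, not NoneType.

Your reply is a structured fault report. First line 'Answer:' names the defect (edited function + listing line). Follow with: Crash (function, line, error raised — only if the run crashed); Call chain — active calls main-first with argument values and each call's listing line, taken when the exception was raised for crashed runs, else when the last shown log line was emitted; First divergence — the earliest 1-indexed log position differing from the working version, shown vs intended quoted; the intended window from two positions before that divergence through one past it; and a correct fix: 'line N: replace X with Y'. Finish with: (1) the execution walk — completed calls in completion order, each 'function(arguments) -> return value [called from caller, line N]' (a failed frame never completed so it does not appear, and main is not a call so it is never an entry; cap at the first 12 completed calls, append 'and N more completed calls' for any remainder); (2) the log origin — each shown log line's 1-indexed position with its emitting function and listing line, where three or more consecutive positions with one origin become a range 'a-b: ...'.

Answer: the defect is in main at line 16.
Key fact: The log first diverges at position 2: the faulty run prints 'enter resolve_slot: 4 items against -2' where the working version prints 'enter resolve_slot: 4 items against -1'.
Crash: resolve_slot, line 11, TypeError.
Call chain: main -> resolve_slot([6, -1, 4, 12], -2) (called at line 18).
First divergence: at position 2 the run shows 'enter resolve_slot: 4 items against -2' where the working version logs 'enter resolve_slot: 4 items against -1'.
Intended log window:
  1: run begins with 4 entries
  2: enter resolve_slot: 4 items against -1
  3: enter gauge_drift: 4 items against -1
Execution walk:
  gauge_drift([6, -1, 4, 12], -2) -> None  [called from resolve_slot, line 9]
Origin of each log line:
  1 — main, line 17
  2 — resolve_slot, line 8
  3 — gauge_drift, line 2
  4 — resolve_slot, line 10
A correct fix: line 16: replace `-2` with `-1`.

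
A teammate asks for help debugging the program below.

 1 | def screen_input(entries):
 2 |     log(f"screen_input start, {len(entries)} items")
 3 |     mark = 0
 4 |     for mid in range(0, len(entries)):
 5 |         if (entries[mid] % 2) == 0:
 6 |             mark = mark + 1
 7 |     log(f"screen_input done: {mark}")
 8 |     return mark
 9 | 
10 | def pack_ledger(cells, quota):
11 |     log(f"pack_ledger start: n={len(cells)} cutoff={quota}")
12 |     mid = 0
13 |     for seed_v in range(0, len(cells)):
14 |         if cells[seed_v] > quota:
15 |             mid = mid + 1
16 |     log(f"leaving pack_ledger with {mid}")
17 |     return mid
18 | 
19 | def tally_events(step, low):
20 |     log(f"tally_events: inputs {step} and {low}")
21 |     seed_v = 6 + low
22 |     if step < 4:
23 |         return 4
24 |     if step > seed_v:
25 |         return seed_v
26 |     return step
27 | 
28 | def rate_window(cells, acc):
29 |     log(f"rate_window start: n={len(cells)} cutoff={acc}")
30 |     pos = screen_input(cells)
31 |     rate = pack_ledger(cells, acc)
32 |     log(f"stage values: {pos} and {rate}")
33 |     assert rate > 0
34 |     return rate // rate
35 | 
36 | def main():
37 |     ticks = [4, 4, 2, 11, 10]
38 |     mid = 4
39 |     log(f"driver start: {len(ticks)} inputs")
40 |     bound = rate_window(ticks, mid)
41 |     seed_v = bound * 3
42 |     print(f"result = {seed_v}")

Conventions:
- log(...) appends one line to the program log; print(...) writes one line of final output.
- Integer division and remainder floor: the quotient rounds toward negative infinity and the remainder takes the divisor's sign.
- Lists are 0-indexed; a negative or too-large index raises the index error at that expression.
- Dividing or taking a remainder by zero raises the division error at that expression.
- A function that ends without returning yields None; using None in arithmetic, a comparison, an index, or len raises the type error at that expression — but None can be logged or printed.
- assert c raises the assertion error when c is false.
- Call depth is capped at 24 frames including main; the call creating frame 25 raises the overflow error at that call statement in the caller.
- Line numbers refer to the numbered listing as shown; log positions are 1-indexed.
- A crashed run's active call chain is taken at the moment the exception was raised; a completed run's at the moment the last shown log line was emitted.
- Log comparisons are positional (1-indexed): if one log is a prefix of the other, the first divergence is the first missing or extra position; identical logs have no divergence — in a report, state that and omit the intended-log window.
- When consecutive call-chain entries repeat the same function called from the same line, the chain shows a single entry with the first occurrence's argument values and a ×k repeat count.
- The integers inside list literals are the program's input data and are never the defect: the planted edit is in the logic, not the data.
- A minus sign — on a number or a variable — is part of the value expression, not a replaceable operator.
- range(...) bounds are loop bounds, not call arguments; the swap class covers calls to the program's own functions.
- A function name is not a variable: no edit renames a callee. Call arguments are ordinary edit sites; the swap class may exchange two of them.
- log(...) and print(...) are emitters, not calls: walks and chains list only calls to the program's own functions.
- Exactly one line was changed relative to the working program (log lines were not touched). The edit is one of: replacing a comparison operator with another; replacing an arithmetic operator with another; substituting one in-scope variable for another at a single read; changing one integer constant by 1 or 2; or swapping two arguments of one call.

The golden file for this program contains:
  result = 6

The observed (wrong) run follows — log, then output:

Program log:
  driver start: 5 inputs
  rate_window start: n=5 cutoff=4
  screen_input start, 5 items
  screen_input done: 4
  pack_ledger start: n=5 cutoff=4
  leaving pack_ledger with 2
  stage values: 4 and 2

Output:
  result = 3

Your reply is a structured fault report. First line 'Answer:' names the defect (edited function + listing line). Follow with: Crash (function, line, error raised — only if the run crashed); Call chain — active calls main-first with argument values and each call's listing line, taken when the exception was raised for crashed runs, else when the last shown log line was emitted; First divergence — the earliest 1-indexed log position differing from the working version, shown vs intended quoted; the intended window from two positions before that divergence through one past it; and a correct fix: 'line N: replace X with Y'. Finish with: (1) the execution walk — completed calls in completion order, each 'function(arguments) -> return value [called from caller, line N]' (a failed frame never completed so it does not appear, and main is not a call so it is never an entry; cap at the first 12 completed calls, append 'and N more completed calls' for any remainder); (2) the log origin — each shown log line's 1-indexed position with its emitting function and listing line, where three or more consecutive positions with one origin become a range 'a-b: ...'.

Answer: the defect is in rate_window at line 34.
Key fact: Every logged value matches the working version; the printed result is what differs.
Call chain: main -> rate_window([4, 4, 2, 11, 10], 4) (called at line 40).
First divergence: none (the log streams are identical).
Execution walk:
  screen_input([4, 4, 2, 11, 10]) -> 4  [called from rate_window, line 30]
  pack_ledger([4, 4, 2, 11, 10], 4) -> 2  [called from rate_window, line 31]
  rate_window([4, 4, 2, 11, 10], 4) -> 1  [called from main, line 40]
Origin of each log line:
  1: logged in main at line 39
  2: logged in rate_window at line 29
  3: logged in screen_input at line 2
  4: logged in screen_input at line 7
  5: logged in pack_ledger at line 11
  6: logged in pack_ledger at line 16
  7: logged in rate_window at line 32
A correct fix: line 34: replace `rate // rate` with `pos // rate`.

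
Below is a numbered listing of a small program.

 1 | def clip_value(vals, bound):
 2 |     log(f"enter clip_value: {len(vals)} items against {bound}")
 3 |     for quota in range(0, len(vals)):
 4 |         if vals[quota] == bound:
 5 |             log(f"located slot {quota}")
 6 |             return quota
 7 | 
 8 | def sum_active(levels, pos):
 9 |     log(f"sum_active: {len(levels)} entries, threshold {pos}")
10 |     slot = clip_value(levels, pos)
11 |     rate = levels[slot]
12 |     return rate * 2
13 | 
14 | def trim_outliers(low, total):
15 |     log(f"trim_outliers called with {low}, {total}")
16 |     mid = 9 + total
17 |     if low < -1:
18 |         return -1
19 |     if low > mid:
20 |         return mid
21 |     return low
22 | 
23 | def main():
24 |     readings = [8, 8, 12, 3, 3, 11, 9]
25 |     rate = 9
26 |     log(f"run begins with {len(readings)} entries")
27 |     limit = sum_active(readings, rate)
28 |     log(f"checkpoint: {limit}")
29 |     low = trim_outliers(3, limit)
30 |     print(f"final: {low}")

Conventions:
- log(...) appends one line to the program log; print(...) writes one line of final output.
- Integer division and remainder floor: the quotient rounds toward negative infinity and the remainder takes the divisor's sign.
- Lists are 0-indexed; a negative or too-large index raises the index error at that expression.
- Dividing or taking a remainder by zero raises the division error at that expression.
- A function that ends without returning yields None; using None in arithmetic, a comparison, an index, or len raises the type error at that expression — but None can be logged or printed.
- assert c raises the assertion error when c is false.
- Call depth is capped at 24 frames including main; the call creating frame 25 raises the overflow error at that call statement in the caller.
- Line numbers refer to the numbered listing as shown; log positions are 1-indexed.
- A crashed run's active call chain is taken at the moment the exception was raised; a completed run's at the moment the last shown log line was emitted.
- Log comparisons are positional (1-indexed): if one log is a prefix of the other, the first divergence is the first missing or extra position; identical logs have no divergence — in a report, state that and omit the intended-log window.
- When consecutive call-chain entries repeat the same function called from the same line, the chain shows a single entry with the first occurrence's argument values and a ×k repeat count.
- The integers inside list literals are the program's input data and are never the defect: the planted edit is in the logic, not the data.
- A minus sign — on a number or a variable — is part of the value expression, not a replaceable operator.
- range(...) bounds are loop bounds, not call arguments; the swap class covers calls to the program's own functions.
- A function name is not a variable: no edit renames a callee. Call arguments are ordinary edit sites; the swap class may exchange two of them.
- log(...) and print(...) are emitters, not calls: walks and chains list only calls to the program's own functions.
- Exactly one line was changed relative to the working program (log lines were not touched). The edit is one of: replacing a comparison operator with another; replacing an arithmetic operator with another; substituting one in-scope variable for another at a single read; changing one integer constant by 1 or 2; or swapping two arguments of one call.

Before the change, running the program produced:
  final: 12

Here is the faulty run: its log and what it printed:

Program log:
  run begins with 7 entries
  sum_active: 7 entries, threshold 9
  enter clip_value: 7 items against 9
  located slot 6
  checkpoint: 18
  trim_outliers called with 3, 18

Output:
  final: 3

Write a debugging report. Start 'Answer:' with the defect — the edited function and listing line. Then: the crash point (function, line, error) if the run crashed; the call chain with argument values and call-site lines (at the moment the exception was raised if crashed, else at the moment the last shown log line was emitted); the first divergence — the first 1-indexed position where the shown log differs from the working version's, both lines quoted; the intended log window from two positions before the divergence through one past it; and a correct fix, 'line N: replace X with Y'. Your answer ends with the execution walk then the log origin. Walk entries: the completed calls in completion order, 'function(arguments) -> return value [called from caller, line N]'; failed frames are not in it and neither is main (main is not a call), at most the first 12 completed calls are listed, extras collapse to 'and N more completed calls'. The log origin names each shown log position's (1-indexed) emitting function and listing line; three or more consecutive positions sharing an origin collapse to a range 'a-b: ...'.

Answer: the defect is in main at line 29.
Key fact: The earliest visible damage is log position 6 — 'trim_outliers called with 3, 18' rather than the intended 'trim_outliers called with 18, 3'.
Call chain: main -> trim_outliers(3, 18) (called at line 29).
First divergence: position 6 — the shown line 'trim_outliers called with 3, 18' should read 'trim_outliers called with 18, 3'.
Intended log window:
  4: located slot 6
  5: checkpoint: 18
  6: trim_outliers called with 18, 3
Execution walk:
  clip_value([8, 8, 12, 3, 3, 11, 9], 9) -> 6  [called from sum_active, line 10]
  sum_active([8, 8, 12, 3, 3, 11, 9], 9) -> 18  [called from main, line 27]
  trim_outliers(3, 18) -> 3  [called from main, line 29]
Log origin:
  1 — main, line 26
  2 — sum_active, line 9
  3 — clip_value, line 2
  4 — clip_value, line 5
  5 — main, line 28
  6 — trim_outliers, line 15
A correct fix: line 29: replace `trim_outliers(3, limit)` with `trim_outliers(limit, 3)`.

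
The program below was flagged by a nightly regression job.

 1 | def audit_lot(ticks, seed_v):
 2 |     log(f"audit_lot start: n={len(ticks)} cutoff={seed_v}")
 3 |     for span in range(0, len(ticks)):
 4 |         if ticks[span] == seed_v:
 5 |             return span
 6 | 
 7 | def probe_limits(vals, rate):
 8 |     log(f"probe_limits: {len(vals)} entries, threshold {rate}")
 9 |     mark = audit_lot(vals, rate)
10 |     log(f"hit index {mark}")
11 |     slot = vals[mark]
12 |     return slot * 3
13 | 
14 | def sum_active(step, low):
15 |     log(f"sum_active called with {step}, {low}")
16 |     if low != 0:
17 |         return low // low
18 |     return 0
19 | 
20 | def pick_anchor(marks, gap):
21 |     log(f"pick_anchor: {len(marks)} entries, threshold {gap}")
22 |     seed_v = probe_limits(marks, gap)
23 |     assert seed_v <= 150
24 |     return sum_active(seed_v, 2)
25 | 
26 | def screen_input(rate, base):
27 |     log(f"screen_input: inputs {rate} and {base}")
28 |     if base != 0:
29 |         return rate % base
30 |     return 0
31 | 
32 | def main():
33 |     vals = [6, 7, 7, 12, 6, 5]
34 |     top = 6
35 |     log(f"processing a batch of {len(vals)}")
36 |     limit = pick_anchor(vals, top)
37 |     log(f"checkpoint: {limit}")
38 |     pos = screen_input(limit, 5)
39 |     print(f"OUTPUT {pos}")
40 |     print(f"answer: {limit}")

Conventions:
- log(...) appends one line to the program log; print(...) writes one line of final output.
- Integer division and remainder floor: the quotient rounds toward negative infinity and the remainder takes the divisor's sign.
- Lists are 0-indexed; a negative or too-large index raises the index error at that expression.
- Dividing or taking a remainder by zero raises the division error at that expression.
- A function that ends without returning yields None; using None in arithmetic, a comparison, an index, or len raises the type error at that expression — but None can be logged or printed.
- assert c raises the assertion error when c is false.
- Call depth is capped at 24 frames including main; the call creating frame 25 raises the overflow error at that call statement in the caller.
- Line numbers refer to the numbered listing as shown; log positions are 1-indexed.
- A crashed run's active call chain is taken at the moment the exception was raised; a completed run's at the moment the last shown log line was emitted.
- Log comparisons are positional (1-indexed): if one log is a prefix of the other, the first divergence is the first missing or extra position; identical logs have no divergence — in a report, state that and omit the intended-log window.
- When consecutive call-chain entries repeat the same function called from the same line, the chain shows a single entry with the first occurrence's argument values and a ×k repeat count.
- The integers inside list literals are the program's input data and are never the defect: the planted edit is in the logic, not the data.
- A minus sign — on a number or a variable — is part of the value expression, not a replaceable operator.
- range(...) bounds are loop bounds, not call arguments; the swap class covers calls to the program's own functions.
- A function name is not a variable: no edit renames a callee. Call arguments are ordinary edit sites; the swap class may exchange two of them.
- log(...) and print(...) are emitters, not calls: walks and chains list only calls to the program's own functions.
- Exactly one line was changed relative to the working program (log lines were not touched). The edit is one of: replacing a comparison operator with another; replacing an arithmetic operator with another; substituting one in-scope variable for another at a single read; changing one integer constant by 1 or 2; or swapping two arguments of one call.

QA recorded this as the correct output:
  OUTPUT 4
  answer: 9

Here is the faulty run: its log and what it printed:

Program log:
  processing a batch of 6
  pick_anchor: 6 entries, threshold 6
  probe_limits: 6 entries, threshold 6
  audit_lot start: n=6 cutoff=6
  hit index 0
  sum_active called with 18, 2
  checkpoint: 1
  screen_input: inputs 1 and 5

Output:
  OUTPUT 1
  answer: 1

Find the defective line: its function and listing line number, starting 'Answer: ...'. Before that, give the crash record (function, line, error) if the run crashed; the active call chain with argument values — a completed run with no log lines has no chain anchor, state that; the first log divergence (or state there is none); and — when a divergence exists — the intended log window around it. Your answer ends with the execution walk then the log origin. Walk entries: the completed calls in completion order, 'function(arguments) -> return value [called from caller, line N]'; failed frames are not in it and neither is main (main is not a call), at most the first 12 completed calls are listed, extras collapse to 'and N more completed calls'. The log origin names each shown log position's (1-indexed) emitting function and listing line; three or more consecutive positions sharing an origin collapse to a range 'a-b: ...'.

Answer: the defect is in sum_active at line 17.
Key fact: Everything matches until log position 7, which reads 'checkpoint: 1' in place of 'checkpoint: 9'.
Call chain: main -> screen_input(1, 5) (called at line 38).
First divergence: position 7 — shown 'checkpoint: 1', intended 'checkpoint: 9'.
Intended log window:
  5: hit index 0
  6: sum_active called with 18, 2
  7: checkpoint: 9
  8: screen_input: inputs 9 and 5
Execution walk:
  audit_lot([6, 7, 7, 12, 6, 5], 6) -> 0  [called from probe_limits, line 9]
  probe_limits([6, 7, 7, 12, 6, 5], 6) -> 18  [called from pick_anchor, line 22]
  sum_active(18, 2) -> 1  [called from pick_anchor, line 24]
  pick_anchor([6, 7, 7, 12, 6, 5], 6) -> 1  [called from main, line 36]
  screen_input(1, 5) -> 1  [called from main, line 38]
Log line origins:
  1: emitted by main (line 35)
  2: emitted by pick_anchor (line 21)
  3: emitted by probe_limits (line 8)
  4: emitted by audit_lot (line 2)
  5: emitted by probe_limits (line 10)
  6: emitted by sum_active (line 15)
  7: emitted by main (line 37)
  8: emitted by screen_input (line 27)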